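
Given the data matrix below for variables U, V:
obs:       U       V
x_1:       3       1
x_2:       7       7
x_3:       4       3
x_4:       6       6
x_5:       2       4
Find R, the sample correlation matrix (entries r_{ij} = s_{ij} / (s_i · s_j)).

Step 1 — column means:
  mean(U) = (3 + 7 + 4 + 6 + 2) / 5 = 22/5 = 4.4
  mean(V) = (1 + 7 + 3 + 6 + 4) / 5 = 21/5 = 4.2

Step 2 — sample variances and covariances s[i,j] = (1/(n-1)) · Σ_k (x_{k,i} - mean_i) · (x_{k,j} - mean_j), with n-1 = 4:
  s[U,U] = ((-1.4)·(-1.4) + (2.6)·(2.6) + (-0.4)·(-0.4) + (1.6)·(1.6) + (-2.4)·(-2.4)) / 4 = 17.2/4 = 4.3
  s[U,V] = ((-1.4)·(-3.2) + (2.6)·(2.8) + (-0.4)·(-1.2) + (1.6)·(1.8) + (-2.4)·(-0.2)) / 4 = 15.6/4 = 3.9
  s[V,V] = ((-3.2)·(-3.2) + (2.8)·(2.8) + (-1.2)·(-1.2) + (1.8)·(1.8) + (-0.2)·(-0.2)) / 4 = 22.8/4 = 5.7
  Sample standard deviations s_i = √(s[i,i]):
  s(U) = √(4.3) = 2.0736
  s(V) = √(5.7) = 2.3875

Step 3 — r_{ij} = s_{ij} / (s_i · s_j):
  r[U,U] = 1 (diagonal).
  r[U,V] = 3.9 / (2.0736 · 2.3875) = 3.9 / 4.9508 = 0.7878
  r[V,V] = 1 (diagonal).

R is symmetric with unit diagonal. Assembling:

R = [[1, 0.7878],
 [0.7878, 1]]


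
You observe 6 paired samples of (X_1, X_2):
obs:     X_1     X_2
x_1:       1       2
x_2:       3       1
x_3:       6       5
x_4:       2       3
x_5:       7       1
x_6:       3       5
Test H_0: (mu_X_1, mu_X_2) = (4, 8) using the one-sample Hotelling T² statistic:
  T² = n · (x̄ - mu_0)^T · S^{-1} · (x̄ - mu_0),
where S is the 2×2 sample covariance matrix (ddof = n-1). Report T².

Step 1 — sample mean vector:
  mean(X_1) = (1 + 3 + 6 + 2 + 7 + 3) / 6 = 22/6 = 3.6667
  mean(X_2) = (2 + 1 + 5 + 3 + 1 + 5) / 6 = 17/6 = 2.8333
  x̄ = (3.6667, 2.8333),  deviation x̄ - mu_0 = (3.6667, 2.8333) - (4, 8) = (-0.3333, -5.1667).

Step 2 — sample covariance matrix, S[i,j] = (1/(n-1)) · Σ_k (x_{k,i} - mean_i) · (x_{k,j} - mean_j), divisor n-1 = 5:
  S[X_1,X_1] = ((-2.6667)·(-2.6667) + (-0.6667)·(-0.6667) + (2.3333)·(2.3333) + (-1.6667)·(-1.6667) + (3.3333)·(3.3333) + (-0.6667)·(-0.6667)) / 5 = 27.3333/5 = 5.4667
  S[X_1,X_2] = ((-2.6667)·(-0.8333) + (-0.6667)·(-1.8333) + (2.3333)·(2.1667) + (-1.6667)·(0.1667) + (3.3333)·(-1.8333) + (-0.6667)·(2.1667)) / 5 = 0.6667/5 = 0.1333
  S[X_2,X_2] = ((-0.8333)·(-0.8333) + (-1.8333)·(-1.8333) + (2.1667)·(2.1667) + (0.1667)·(0.1667) + (-1.8333)·(-1.8333) + (2.1667)·(2.1667)) / 5 = 16.8333/5 = 3.3667
  S = [[5.4667, 0.1333],
 [0.1333, 3.3667]].

Step 3 — invert S. det(S) = 5.4667·3.3667 - (0.1333)² = 18.3867.
  S^{-1} = (1/det) · [[d, -b], [-b, a]] = [[0.1831, -0.0073],
 [-0.0073, 0.2973]].

Step 4 — quadratic form (x̄ - mu_0)^T · S^{-1} · (x̄ - mu_0):
  S^{-1} · (x̄ - mu_0) = (-0.0236, -1.5337),
  (x̄ - mu_0)^T · [...] = (-0.3333)·(-0.0236) + (-5.1667)·(-1.5337) = 7.9321.

Step 5 — scale by n: T² = 6 · 7.9321 = 47.5925.

T² ≈ 47.5925


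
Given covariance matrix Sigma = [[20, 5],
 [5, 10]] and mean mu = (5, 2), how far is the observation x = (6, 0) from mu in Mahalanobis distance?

Step 1 — centre the observation: (x - mu) = (1, -2).

Step 2 — invert Sigma. det(Sigma) = 20·10 - (5)² = 175.
  Sigma^{-1} = (1/det) · [[d, -b], [-b, a]] = [[0.0571, -0.0286],
 [-0.0286, 0.1143]].

Step 3 — form the quadratic (x - mu)^T · Sigma^{-1} · (x - mu):
  Sigma^{-1} · (x - mu) = (0.1143, -0.2571).
  (x - mu)^T · [Sigma^{-1} · (x - mu)] = (1)·(0.1143) + (-2)·(-0.2571) = 0.6286.

Step 4 — take square root: d = √(0.6286) ≈ 0.7928.

d(x, mu) = √(0.6286) ≈ 0.7928


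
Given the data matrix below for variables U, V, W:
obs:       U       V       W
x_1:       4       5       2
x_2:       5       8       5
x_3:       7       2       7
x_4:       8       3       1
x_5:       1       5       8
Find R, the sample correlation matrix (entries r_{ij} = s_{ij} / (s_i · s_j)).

Step 1 — column means:
  mean(U) = (4 + 5 + 7 + 8 + 1) / 5 = 25/5 = 5
  mean(V) = (5 + 8 + 2 + 3 + 5) / 5 = 23/5 = 4.6
  mean(W) = (2 + 5 + 7 + 1 + 8) / 5 = 23/5 = 4.6

Step 2 — sample variances and covariances s[i,j] = (1/(n-1)) · Σ_k (x_{k,i} - mean_i) · (x_{k,j} - mean_j), with n-1 = 4:
  s[U,U] = ((-1)·(-1) + (0)·(0) + (2)·(2) + (3)·(3) + (-4)·(-4)) / 4 = 30/4 = 7.5
  s[U,V] = ((-1)·(0.4) + (0)·(3.4) + (2)·(-2.6) + (3)·(-1.6) + (-4)·(0.4)) / 4 = -12/4 = -3
  s[U,W] = ((-1)·(-2.6) + (0)·(0.4) + (2)·(2.4) + (3)·(-3.6) + (-4)·(3.4)) / 4 = -17/4 = -4.25
  s[V,V] = ((0.4)·(0.4) + (3.4)·(3.4) + (-2.6)·(-2.6) + (-1.6)·(-1.6) + (0.4)·(0.4)) / 4 = 21.2/4 = 5.3
  s[V,W] = ((0.4)·(-2.6) + (3.4)·(0.4) + (-2.6)·(2.4) + (-1.6)·(-3.6) + (0.4)·(3.4)) / 4 = 1.2/4 = 0.3
  s[W,W] = ((-2.6)·(-2.6) + (0.4)·(0.4) + (2.4)·(2.4) + (-3.6)·(-3.6) + (3.4)·(3.4)) / 4 = 37.2/4 = 9.3
  Sample standard deviations s_i = √(s[i,i]):
  s(U) = √(7.5) = 2.7386
  s(V) = √(5.3) = 2.3022
  s(W) = √(9.3) = 3.0496

Step 3 — r_{ij} = s_{ij} / (s_i · s_j):
  r[U,U] = 1 (diagonal).
  r[U,V] = -3 / (2.7386 · 2.3022) = -3 / 6.3048 = -0.4758
  r[U,W] = -4.25 / (2.7386 · 3.0496) = -4.25 / 8.3516 = -0.5089
  r[V,V] = 1 (diagonal).
  r[V,W] = 0.3 / (2.3022 · 3.0496) = 0.3 / 7.0207 = 0.0427
  r[W,W] = 1 (diagonal).

R is symmetric with unit diagonal. Assembling:

R = [[1, -0.4758, -0.5089],
 [-0.4758, 1, 0.0427],
 [-0.5089, 0.0427, 1]]


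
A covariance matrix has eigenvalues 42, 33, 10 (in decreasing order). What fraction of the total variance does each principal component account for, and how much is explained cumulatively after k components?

Step 1 — total variance = trace(Sigma) = Σ λ_i = 42 + 33 + 10 = 85.

Step 2 — fraction explained by component i = λ_i / Σ λ:
  PC1: 42/85 = 0.4941
  PC2: 33/85 = 0.3882
  PC3: 10/85 = 0.1176

Step 3 — cumulative fraction after k components = (λ_1 + ... + λ_k) / Σ λ:
  k = 1: 42/85 = 0.4941
  k = 2: (42 + 33)/85 = 75/85 = 0.8824
  k = 3: (42 + 33 + 10)/85 = 85/85 = 1

Summary (fraction, with percent):

explained: PC1 0.4941 (49.41%), PC2 0.3882 (38.82%), PC3 0.1176 (11.76%);  cumulative: 0.4941, 0.8824, 1


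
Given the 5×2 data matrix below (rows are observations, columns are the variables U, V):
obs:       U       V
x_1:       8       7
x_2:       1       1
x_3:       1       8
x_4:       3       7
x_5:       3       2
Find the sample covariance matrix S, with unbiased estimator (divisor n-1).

Step 1 — column means:
  mean(U) = (8 + 1 + 1 + 3 + 3) / 5 = 16/5 = 3.2
  mean(V) = (7 + 1 + 8 + 7 + 2) / 5 = 25/5 = 5

Step 2 — sample covariance S[i,j] = (1/(n-1)) · Σ_k (x_{k,i} - mean_i) · (x_{k,j} - mean_j), with n-1 = 4.
  S[U,U] = ((4.8)·(4.8) + (-2.2)·(-2.2) + (-2.2)·(-2.2) + (-0.2)·(-0.2) + (-0.2)·(-0.2)) / 4 = 32.8/4 = 8.2
  S[U,V] = ((4.8)·(2) + (-2.2)·(-4) + (-2.2)·(3) + (-0.2)·(2) + (-0.2)·(-3)) / 4 = 12/4 = 3
  S[V,V] = ((2)·(2) + (-4)·(-4) + (3)·(3) + (2)·(2) + (-3)·(-3)) / 4 = 42/4 = 10.5

S is symmetric (S[j,i] = S[i,j]). Assembling:

S = [[8.2, 3],
 [3, 10.5]]


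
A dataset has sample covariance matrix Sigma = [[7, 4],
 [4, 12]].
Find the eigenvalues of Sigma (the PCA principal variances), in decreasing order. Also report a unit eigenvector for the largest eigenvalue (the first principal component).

Step 1 — characteristic polynomial of 2×2 Sigma:
  det(Sigma - λI) = λ² - trace · λ + det = 0.
  trace = 7 + 12 = 19, det = 7·12 - (4)² = 68.
Step 2 — discriminant:
  Δ = trace² - 4·det = 361 - 272 = 89.
Step 3 — eigenvalues:
  λ = (trace ± √Δ)/2 = (19 ± 9.434)/2,
  λ_1 = 14.217,  λ_2 = 4.783.

Step 4 — unit eigenvector for λ_1: solve (Sigma - λ_1 I)v = 0. First row:
  (7 - 14.217)·v_x + (4)·v_y = 0, i.e. (-7.217)·v_x + (4)·v_y = 0,
  so v ∝ (b, λ_1 - a) = (4, 7.217) = u.
  ||u|| = √((4)² + (7.217)²) = √(68.085) ≈ 8.2514,
  v_1 = u/||u|| ≈ (0.4848, 0.8746) (||v_1|| = 1).

λ_1 = 14.217,  λ_2 = 4.783;  v_1 ≈ (0.4848, 0.8746)


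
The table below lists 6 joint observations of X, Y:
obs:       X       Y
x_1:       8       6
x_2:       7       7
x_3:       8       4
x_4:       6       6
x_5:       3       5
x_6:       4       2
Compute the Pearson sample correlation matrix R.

Step 1 — column means:
  mean(X) = (8 + 7 + 8 + 6 + 3 + 4) / 6 = 36/6 = 6
  mean(Y) = (6 + 7 + 4 + 6 + 5 + 2) / 6 = 30/6 = 5

Step 2 — sample variances and covariances s[i,j] = (1/(n-1)) · Σ_k (x_{k,i} - mean_i) · (x_{k,j} - mean_j), with n-1 = 5:
  s[X,X] = ((2)·(2) + (1)·(1) + (2)·(2) + (0)·(0) + (-3)·(-3) + (-2)·(-2)) / 5 = 22/5 = 4.4
  s[X,Y] = ((2)·(1) + (1)·(2) + (2)·(-1) + (0)·(1) + (-3)·(0) + (-2)·(-3)) / 5 = 8/5 = 1.6
  s[Y,Y] = ((1)·(1) + (2)·(2) + (-1)·(-1) + (1)·(1) + (0)·(0) + (-3)·(-3)) / 5 = 16/5 = 3.2
  Sample standard deviations s_i = √(s[i,i]):
  s(X) = √(4.4) = 2.0976
  s(Y) = √(3.2) = 1.7889

Step 3 — r_{ij} = s_{ij} / (s_i · s_j):
  r[X,X] = 1 (diagonal).
  r[X,Y] = 1.6 / (2.0976 · 1.7889) = 1.6 / 3.7523 = 0.4264
  r[Y,Y] = 1 (diagonal).

R is symmetric with unit diagonal. Assembling:

R = [[1, 0.4264],
 [0.4264, 1]]


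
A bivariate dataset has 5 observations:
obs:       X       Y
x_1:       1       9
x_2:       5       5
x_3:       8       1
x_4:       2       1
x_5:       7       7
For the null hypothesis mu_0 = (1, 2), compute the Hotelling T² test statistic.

Step 1 — sample mean vector:
  mean(X) = (1 + 5 + 8 + 2 + 7) / 5 = 23/5 = 4.6
  mean(Y) = (9 + 5 + 1 + 1 + 7) / 5 = 23/5 = 4.6
  x̄ = (4.6, 4.6),  deviation x̄ - mu_0 = (4.6, 4.6) - (1, 2) = (3.6, 2.6).

Step 2 — sample covariance matrix, S[i,j] = (1/(n-1)) · Σ_k (x_{k,i} - mean_i) · (x_{k,j} - mean_j), divisor n-1 = 4:
  S[X,X] = ((-3.6)·(-3.6) + (0.4)·(0.4) + (3.4)·(3.4) + (-2.6)·(-2.6) + (2.4)·(2.4)) / 4 = 37.2/4 = 9.3
  S[X,Y] = ((-3.6)·(4.4) + (0.4)·(0.4) + (3.4)·(-3.6) + (-2.6)·(-3.6) + (2.4)·(2.4)) / 4 = -12.8/4 = -3.2
  S[Y,Y] = ((4.4)·(4.4) + (0.4)·(0.4) + (-3.6)·(-3.6) + (-3.6)·(-3.6) + (2.4)·(2.4)) / 4 = 51.2/4 = 12.8
  S = [[9.3, -3.2],
 [-3.2, 12.8]].

Step 3 — invert S. det(S) = 9.3·12.8 - (-3.2)² = 108.8.
  S^{-1} = (1/det) · [[d, -b], [-b, a]] = [[0.1176, 0.0294],
 [0.0294, 0.0855]].

Step 4 — quadratic form (x̄ - mu_0)^T · S^{-1} · (x̄ - mu_0):
  S^{-1} · (x̄ - mu_0) = (0.5, 0.3281),
  (x̄ - mu_0)^T · [...] = (3.6)·(0.5) + (2.6)·(0.3281) = 2.6531.

Step 5 — scale by n: T² = 5 · 2.6531 = 13.2656.

T² ≈ 13.2656


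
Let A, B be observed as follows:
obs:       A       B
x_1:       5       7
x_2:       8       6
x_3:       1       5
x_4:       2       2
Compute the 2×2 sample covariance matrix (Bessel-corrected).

Step 1 — column means:
  mean(A) = (5 + 8 + 1 + 2) / 4 = 16/4 = 4
  mean(B) = (7 + 6 + 5 + 2) / 4 = 20/4 = 5

Step 2 — sample covariance S[i,j] = (1/(n-1)) · Σ_k (x_{k,i} - mean_i) · (x_{k,j} - mean_j), with n-1 = 3.
  S[A,A] = ((1)·(1) + (4)·(4) + (-3)·(-3) + (-2)·(-2)) / 3 = 30/3 = 10
  S[A,B] = ((1)·(2) + (4)·(1) + (-3)·(0) + (-2)·(-3)) / 3 = 12/3 = 4
  S[B,B] = ((2)·(2) + (1)·(1) + (0)·(0) + (-3)·(-3)) / 3 = 14/3 = 4.6667

S is symmetric (S[j,i] = S[i,j]). Assembling:

S = [[10, 4],
 [4, 4.6667]]


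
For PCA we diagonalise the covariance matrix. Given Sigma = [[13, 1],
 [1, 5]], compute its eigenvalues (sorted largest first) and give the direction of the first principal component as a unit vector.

Step 1 — characteristic polynomial of 2×2 Sigma:
  det(Sigma - λI) = λ² - trace · λ + det = 0.
  trace = 13 + 5 = 18, det = 13·5 - (1)² = 64.
Step 2 — discriminant:
  Δ = trace² - 4·det = 324 - 256 = 68.
Step 3 — eigenvalues:
  λ = (trace ± √Δ)/2 = (18 ± 8.2462)/2,
  λ_1 = 13.1231,  λ_2 = 4.8769.

Step 4 — unit eigenvector for λ_1: solve (Sigma - λ_1 I)v = 0. First row:
  (13 - 13.1231)·v_x + (1)·v_y = 0, i.e. (-0.1231)·v_x + (1)·v_y = 0,
  so v ∝ (b, λ_1 - a) = (1, 0.1231) = u.
  ||u|| = √((1)² + (0.1231)²) = √(1.0152) ≈ 1.0075,
  v_1 = u/||u|| ≈ (0.9925, 0.1222) (||v_1|| = 1).

λ_1 = 13.1231,  λ_2 = 4.8769;  v_1 ≈ (0.9925, 0.1222)


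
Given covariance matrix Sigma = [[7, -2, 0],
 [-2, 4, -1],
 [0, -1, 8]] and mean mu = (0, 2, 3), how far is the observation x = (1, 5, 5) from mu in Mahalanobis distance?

Step 1 — centre the observation: (x - mu) = (1, 3, 2).

Step 2 — invert Sigma (cofactor / det for 3×3, or solve directly):
  Sigma^{-1} = [[0.1676, 0.0865, 0.0108],
 [0.0865, 0.3027, 0.0378],
 [0.0108, 0.0378, 0.1297]].

Step 3 — form the quadratic (x - mu)^T · Sigma^{-1} · (x - mu):
  Sigma^{-1} · (x - mu) = (0.4486, 1.0703, 0.3838).
  (x - mu)^T · [Sigma^{-1} · (x - mu)] = (1)·(0.4486) + (3)·(1.0703) + (2)·(0.3838) = 4.427.

Step 4 — take square root: d = √(4.427) ≈ 2.1041.

d(x, mu) = √(4.427) ≈ 2.1041


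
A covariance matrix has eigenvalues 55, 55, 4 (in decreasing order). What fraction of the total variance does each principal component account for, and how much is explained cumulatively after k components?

Step 1 — total variance = trace(Sigma) = Σ λ_i = 55 + 55 + 4 = 114.

Step 2 — fraction explained by component i = λ_i / Σ λ:
  PC1: 55/114 = 0.4825
  PC2: 55/114 = 0.4825
  PC3: 4/114 = 0.0351

Step 3 — cumulative fraction after k components = (λ_1 + ... + λ_k) / Σ λ:
  k = 1: 55/114 = 0.4825
  k = 2: (55 + 55)/114 = 110/114 = 0.9649
  k = 3: (55 + 55 + 4)/114 = 114/114 = 1

Summary (fraction, with percent):

explained: PC1 0.4825 (48.25%), PC2 0.4825 (48.25%), PC3 0.0351 (3.51%);  cumulative: 0.4825, 0.9649, 1


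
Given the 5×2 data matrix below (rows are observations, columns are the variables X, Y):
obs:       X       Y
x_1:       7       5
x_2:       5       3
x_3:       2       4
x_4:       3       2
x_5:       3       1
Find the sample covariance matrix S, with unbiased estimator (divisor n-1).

Step 1 — column means:
  mean(X) = (7 + 5 + 2 + 3 + 3) / 5 = 20/5 = 4
  mean(Y) = (5 + 3 + 4 + 2 + 1) / 5 = 15/5 = 3

Step 2 — sample covariance S[i,j] = (1/(n-1)) · Σ_k (x_{k,i} - mean_i) · (x_{k,j} - mean_j), with n-1 = 4.
  S[X,X] = ((3)·(3) + (1)·(1) + (-2)·(-2) + (-1)·(-1) + (-1)·(-1)) / 4 = 16/4 = 4
  S[X,Y] = ((3)·(2) + (1)·(0) + (-2)·(1) + (-1)·(-1) + (-1)·(-2)) / 4 = 7/4 = 1.75
  S[Y,Y] = ((2)·(2) + (0)·(0) + (1)·(1) + (-1)·(-1) + (-2)·(-2)) / 4 = 10/4 = 2.5

S is symmetric (S[j,i] = S[i,j]). Assembling:

S = [[4, 1.75],
 [1.75, 2.5]]


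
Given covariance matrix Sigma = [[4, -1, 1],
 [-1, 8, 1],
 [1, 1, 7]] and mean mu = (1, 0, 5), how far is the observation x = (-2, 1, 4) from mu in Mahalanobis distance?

Step 1 — centre the observation: (x - mu) = (-3, 1, -1).

Step 2 — invert Sigma (cofactor / det for 3×3, or solve directly):
  Sigma^{-1} = [[0.2709, 0.0394, -0.0443],
 [0.0394, 0.133, -0.0246],
 [-0.0443, -0.0246, 0.1527]].

Step 3 — form the quadratic (x - mu)^T · Sigma^{-1} · (x - mu):
  Sigma^{-1} · (x - mu) = (-0.7291, 0.0394, -0.0443).
  (x - mu)^T · [Sigma^{-1} · (x - mu)] = (-3)·(-0.7291) + (1)·(0.0394) + (-1)·(-0.0443) = 2.2709.

Step 4 — take square root: d = √(2.2709) ≈ 1.507.

d(x, mu) = √(2.2709) ≈ 1.507


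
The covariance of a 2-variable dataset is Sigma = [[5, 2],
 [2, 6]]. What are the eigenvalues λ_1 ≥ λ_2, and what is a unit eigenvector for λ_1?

Step 1 — characteristic polynomial of 2×2 Sigma:
  det(Sigma - λI) = λ² - trace · λ + det = 0.
  trace = 5 + 6 = 11, det = 5·6 - (2)² = 26.
Step 2 — discriminant:
  Δ = trace² - 4·det = 121 - 104 = 17.
Step 3 — eigenvalues:
  λ = (trace ± √Δ)/2 = (11 ± 4.1231)/2,
  λ_1 = 7.5616,  λ_2 = 3.4384.

Step 4 — unit eigenvector for λ_1: solve (Sigma - λ_1 I)v = 0. First row:
  (5 - 7.5616)·v_x + (2)·v_y = 0, i.e. (-2.5616)·v_x + (2)·v_y = 0,
  so v ∝ (b, λ_1 - a) = (2, 2.5616) = u.
  ||u|| = √((2)² + (2.5616)²) = √(10.5616) ≈ 3.2499,
  v_1 = u/||u|| ≈ (0.6154, 0.7882) (||v_1|| = 1).

λ_1 = 7.5616,  λ_2 = 3.4384;  v_1 ≈ (0.6154, 0.7882)


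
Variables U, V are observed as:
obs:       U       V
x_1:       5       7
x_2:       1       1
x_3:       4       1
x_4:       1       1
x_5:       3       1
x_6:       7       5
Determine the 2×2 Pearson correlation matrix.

Step 1 — column means:
  mean(U) = (5 + 1 + 4 + 1 + 3 + 7) / 6 = 21/6 = 3.5
  mean(V) = (7 + 1 + 1 + 1 + 1 + 5) / 6 = 16/6 = 2.6667

Step 2 — sample variances and covariances s[i,j] = (1/(n-1)) · Σ_k (x_{k,i} - mean_i) · (x_{k,j} - mean_j), with n-1 = 5:
  s[U,U] = ((1.5)·(1.5) + (-2.5)·(-2.5) + (0.5)·(0.5) + (-2.5)·(-2.5) + (-0.5)·(-0.5) + (3.5)·(3.5)) / 5 = 27.5/5 = 5.5
  s[U,V] = ((1.5)·(4.3333) + (-2.5)·(-1.6667) + (0.5)·(-1.6667) + (-2.5)·(-1.6667) + (-0.5)·(-1.6667) + (3.5)·(2.3333)) / 5 = 23/5 = 4.6
  s[V,V] = ((4.3333)·(4.3333) + (-1.6667)·(-1.6667) + (-1.6667)·(-1.6667) + (-1.6667)·(-1.6667) + (-1.6667)·(-1.6667) + (2.3333)·(2.3333)) / 5 = 35.3333/5 = 7.0667
  Sample standard deviations s_i = √(s[i,i]):
  s(U) = √(5.5) = 2.3452
  s(V) = √(7.0667) = 2.6583

Step 3 — r_{ij} = s_{ij} / (s_i · s_j):
  r[U,U] = 1 (diagonal).
  r[U,V] = 4.6 / (2.3452 · 2.6583) = 4.6 / 6.2343 = 0.7379
  r[V,V] = 1 (diagonal).

R is symmetric with unit diagonal. Assembling:

R = [[1, 0.7379],
 [0.7379, 1]]


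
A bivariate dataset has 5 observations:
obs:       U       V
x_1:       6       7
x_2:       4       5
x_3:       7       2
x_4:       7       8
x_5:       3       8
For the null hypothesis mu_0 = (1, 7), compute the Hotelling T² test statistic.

Step 1 — sample mean vector:
  mean(U) = (6 + 4 + 7 + 7 + 3) / 5 = 27/5 = 5.4
  mean(V) = (7 + 5 + 2 + 8 + 8) / 5 = 30/5 = 6
  x̄ = (5.4, 6),  deviation x̄ - mu_0 = (5.4, 6) - (1, 7) = (4.4, -1).

Step 2 — sample covariance matrix, S[i,j] = (1/(n-1)) · Σ_k (x_{k,i} - mean_i) · (x_{k,j} - mean_j), divisor n-1 = 4:
  S[U,U] = ((0.6)·(0.6) + (-1.4)·(-1.4) + (1.6)·(1.6) + (1.6)·(1.6) + (-2.4)·(-2.4)) / 4 = 13.2/4 = 3.3
  S[U,V] = ((0.6)·(1) + (-1.4)·(-1) + (1.6)·(-4) + (1.6)·(2) + (-2.4)·(2)) / 4 = -6/4 = -1.5
  S[V,V] = ((1)·(1) + (-1)·(-1) + (-4)·(-4) + (2)·(2) + (2)·(2)) / 4 = 26/4 = 6.5
  S = [[3.3, -1.5],
 [-1.5, 6.5]].

Step 3 — invert S. det(S) = 3.3·6.5 - (-1.5)² = 19.2.
  S^{-1} = (1/det) · [[d, -b], [-b, a]] = [[0.3385, 0.0781],
 [0.0781, 0.1719]].

Step 4 — quadratic form (x̄ - mu_0)^T · S^{-1} · (x̄ - mu_0):
  S^{-1} · (x̄ - mu_0) = (1.4115, 0.1719),
  (x̄ - mu_0)^T · [...] = (4.4)·(1.4115) + (-1)·(0.1719) = 6.0385.

Step 5 — scale by n: T² = 5 · 6.0385 = 30.1927.

T² ≈ 30.1927


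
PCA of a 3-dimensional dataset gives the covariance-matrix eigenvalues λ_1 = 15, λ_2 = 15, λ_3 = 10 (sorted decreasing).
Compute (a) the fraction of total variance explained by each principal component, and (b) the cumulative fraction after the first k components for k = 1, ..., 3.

Step 1 — total variance = trace(Sigma) = Σ λ_i = 15 + 15 + 10 = 40.

Step 2 — fraction explained by component i = λ_i / Σ λ:
  PC1: 15/40 = 0.375
  PC2: 15/40 = 0.375
  PC3: 10/40 = 0.25

Step 3 — cumulative fraction after k components = (λ_1 + ... + λ_k) / Σ λ:
  k = 1: 15/40 = 0.375
  k = 2: (15 + 15)/40 = 30/40 = 0.75
  k = 3: (15 + 15 + 10)/40 = 40/40 = 1

Summary (fraction, with percent):

explained: PC1 0.375 (37.5%), PC2 0.375 (37.5%), PC3 0.25 (25%);  cumulative: 0.375, 0.75, 1


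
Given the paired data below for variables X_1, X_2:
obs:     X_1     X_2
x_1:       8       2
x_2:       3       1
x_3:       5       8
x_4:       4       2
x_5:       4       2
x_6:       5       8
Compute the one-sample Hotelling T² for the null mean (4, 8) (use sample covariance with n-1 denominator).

Step 1 — sample mean vector:
  mean(X_1) = (8 + 3 + 5 + 4 + 4 + 5) / 6 = 29/6 = 4.8333
  mean(X_2) = (2 + 1 + 8 + 2 + 2 + 8) / 6 = 23/6 = 3.8333
  x̄ = (4.8333, 3.8333),  deviation x̄ - mu_0 = (4.8333, 3.8333) - (4, 8) = (0.8333, -4.1667).

Step 2 — sample covariance matrix, S[i,j] = (1/(n-1)) · Σ_k (x_{k,i} - mean_i) · (x_{k,j} - mean_j), divisor n-1 = 5:
  S[X_1,X_1] = ((3.1667)·(3.1667) + (-1.8333)·(-1.8333) + (0.1667)·(0.1667) + (-0.8333)·(-0.8333) + (-0.8333)·(-0.8333) + (0.1667)·(0.1667)) / 5 = 14.8333/5 = 2.9667
  S[X_1,X_2] = ((3.1667)·(-1.8333) + (-1.8333)·(-2.8333) + (0.1667)·(4.1667) + (-0.8333)·(-1.8333) + (-0.8333)·(-1.8333) + (0.1667)·(4.1667)) / 5 = 3.8333/5 = 0.7667
  S[X_2,X_2] = ((-1.8333)·(-1.8333) + (-2.8333)·(-2.8333) + (4.1667)·(4.1667) + (-1.8333)·(-1.8333) + (-1.8333)·(-1.8333) + (4.1667)·(4.1667)) / 5 = 52.8333/5 = 10.5667
  S = [[2.9667, 0.7667],
 [0.7667, 10.5667]].

Step 3 — invert S. det(S) = 2.9667·10.5667 - (0.7667)² = 30.76.
  S^{-1} = (1/det) · [[d, -b], [-b, a]] = [[0.3435, -0.0249],
 [-0.0249, 0.0964]].

Step 4 — quadratic form (x̄ - mu_0)^T · S^{-1} · (x̄ - mu_0):
  S^{-1} · (x̄ - mu_0) = (0.3901, -0.4226),
  (x̄ - mu_0)^T · [...] = (0.8333)·(0.3901) + (-4.1667)·(-0.4226) = 2.086.

Step 5 — scale by n: T² = 6 · 2.086 = 12.5163.

T² ≈ 12.5163


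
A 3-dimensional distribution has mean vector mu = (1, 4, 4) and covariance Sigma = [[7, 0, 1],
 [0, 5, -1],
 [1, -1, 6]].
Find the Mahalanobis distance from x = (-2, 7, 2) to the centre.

Step 1 — centre the observation: (x - mu) = (-3, 3, -2).

Step 2 — invert Sigma (cofactor / det for 3×3, or solve directly):
  Sigma^{-1} = [[0.1465, -0.0051, -0.0253],
 [-0.0051, 0.2071, 0.0354],
 [-0.0253, 0.0354, 0.1768]].

Step 3 — form the quadratic (x - mu)^T · Sigma^{-1} · (x - mu):
  Sigma^{-1} · (x - mu) = (-0.404, 0.5657, -0.1717).
  (x - mu)^T · [Sigma^{-1} · (x - mu)] = (-3)·(-0.404) + (3)·(0.5657) + (-2)·(-0.1717) = 3.2525.

Step 4 — take square root: d = √(3.2525) ≈ 1.8035.

d(x, mu) = √(3.2525) ≈ 1.8035


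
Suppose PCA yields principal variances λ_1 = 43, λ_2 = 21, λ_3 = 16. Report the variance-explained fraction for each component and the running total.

Step 1 — total variance = trace(Sigma) = Σ λ_i = 43 + 21 + 16 = 80.

Step 2 — fraction explained by component i = λ_i / Σ λ:
  PC1: 43/80 = 0.5375
  PC2: 21/80 = 0.2625
  PC3: 16/80 = 0.2

Step 3 — cumulative fraction after k components = (λ_1 + ... + λ_k) / Σ λ:
  k = 1: 43/80 = 0.5375
  k = 2: (43 + 21)/80 = 64/80 = 0.8
  k = 3: (43 + 21 + 16)/80 = 80/80 = 1

Summary (fraction, with percent):

explained: PC1 0.5375 (53.75%), PC2 0.2625 (26.25%), PC3 0.2 (20%);  cumulative: 0.5375, 0.8, 1


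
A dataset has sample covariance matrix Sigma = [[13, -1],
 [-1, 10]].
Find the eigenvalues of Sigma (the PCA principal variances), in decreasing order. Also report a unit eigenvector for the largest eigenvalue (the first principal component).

Step 1 — characteristic polynomial of 2×2 Sigma:
  det(Sigma - λI) = λ² - trace · λ + det = 0.
  trace = 13 + 10 = 23, det = 13·10 - (-1)² = 129.
Step 2 — discriminant:
  Δ = trace² - 4·det = 529 - 516 = 13.
Step 3 — eigenvalues:
  λ = (trace ± √Δ)/2 = (23 ± 3.6056)/2,
  λ_1 = 13.3028,  λ_2 = 9.6972.

Step 4 — unit eigenvector for λ_1: solve (Sigma - λ_1 I)v = 0. First row:
  (13 - 13.3028)·v_x + (-1)·v_y = 0, i.e. (-0.3028)·v_x + (-1)·v_y = 0,
  so v ∝ (b, λ_1 - a) = (-1, 0.3028); multiply by -1 so the first entry is positive: u = (1, -0.3028).
  ||u|| = √((1)² + (-0.3028)²) = √(1.0917) ≈ 1.0448,
  v_1 = u/||u|| ≈ (0.9571, -0.2898) (||v_1|| = 1).

λ_1 = 13.3028,  λ_2 = 9.6972;  v_1 ≈ (0.9571, -0.2898)


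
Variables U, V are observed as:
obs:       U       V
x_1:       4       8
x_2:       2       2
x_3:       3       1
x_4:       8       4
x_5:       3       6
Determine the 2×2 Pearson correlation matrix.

Step 1 — column means:
  mean(U) = (4 + 2 + 3 + 8 + 3) / 5 = 20/5 = 4
  mean(V) = (8 + 2 + 1 + 4 + 6) / 5 = 21/5 = 4.2

Step 2 — sample variances and covariances s[i,j] = (1/(n-1)) · Σ_k (x_{k,i} - mean_i) · (x_{k,j} - mean_j), with n-1 = 4:
  s[U,U] = ((0)·(0) + (-2)·(-2) + (-1)·(-1) + (4)·(4) + (-1)·(-1)) / 4 = 22/4 = 5.5
  s[U,V] = ((0)·(3.8) + (-2)·(-2.2) + (-1)·(-3.2) + (4)·(-0.2) + (-1)·(1.8)) / 4 = 5/4 = 1.25
  s[V,V] = ((3.8)·(3.8) + (-2.2)·(-2.2) + (-3.2)·(-3.2) + (-0.2)·(-0.2) + (1.8)·(1.8)) / 4 = 32.8/4 = 8.2
  Sample standard deviations s_i = √(s[i,i]):
  s(U) = √(5.5) = 2.3452
  s(V) = √(8.2) = 2.8636

Step 3 — r_{ij} = s_{ij} / (s_i · s_j):
  r[U,U] = 1 (diagonal).
  r[U,V] = 1.25 / (2.3452 · 2.8636) = 1.25 / 6.7157 = 0.1861
  r[V,V] = 1 (diagonal).

R is symmetric with unit diagonal. Assembling:

R = [[1, 0.1861],
 [0.1861, 1]]


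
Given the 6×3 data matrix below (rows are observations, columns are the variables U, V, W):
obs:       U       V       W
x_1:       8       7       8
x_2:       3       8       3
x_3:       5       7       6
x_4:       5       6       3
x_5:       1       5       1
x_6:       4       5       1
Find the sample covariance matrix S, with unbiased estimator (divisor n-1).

Step 1 — column means:
  mean(U) = (8 + 3 + 5 + 5 + 1 + 4) / 6 = 26/6 = 4.3333
  mean(V) = (7 + 8 + 7 + 6 + 5 + 5) / 6 = 38/6 = 6.3333
  mean(W) = (8 + 3 + 6 + 3 + 1 + 1) / 6 = 22/6 = 3.6667

Step 2 — sample covariance S[i,j] = (1/(n-1)) · Σ_k (x_{k,i} - mean_i) · (x_{k,j} - mean_j), with n-1 = 5.
  S[U,U] = ((3.6667)·(3.6667) + (-1.3333)·(-1.3333) + (0.6667)·(0.6667) + (0.6667)·(0.6667) + (-3.3333)·(-3.3333) + (-0.3333)·(-0.3333)) / 5 = 27.3333/5 = 5.4667
  S[U,V] = ((3.6667)·(0.6667) + (-1.3333)·(1.6667) + (0.6667)·(0.6667) + (0.6667)·(-0.3333) + (-3.3333)·(-1.3333) + (-0.3333)·(-1.3333)) / 5 = 5.3333/5 = 1.0667
  S[U,W] = ((3.6667)·(4.3333) + (-1.3333)·(-0.6667) + (0.6667)·(2.3333) + (0.6667)·(-0.6667) + (-3.3333)·(-2.6667) + (-0.3333)·(-2.6667)) / 5 = 27.6667/5 = 5.5333
  S[V,V] = ((0.6667)·(0.6667) + (1.6667)·(1.6667) + (0.6667)·(0.6667) + (-0.3333)·(-0.3333) + (-1.3333)·(-1.3333) + (-1.3333)·(-1.3333)) / 5 = 7.3333/5 = 1.4667
  S[V,W] = ((0.6667)·(4.3333) + (1.6667)·(-0.6667) + (0.6667)·(2.3333) + (-0.3333)·(-0.6667) + (-1.3333)·(-2.6667) + (-1.3333)·(-2.6667)) / 5 = 10.6667/5 = 2.1333
  S[W,W] = ((4.3333)·(4.3333) + (-0.6667)·(-0.6667) + (2.3333)·(2.3333) + (-0.6667)·(-0.6667) + (-2.6667)·(-2.6667) + (-2.6667)·(-2.6667)) / 5 = 39.3333/5 = 7.8667

S is symmetric (S[j,i] = S[i,j]). Assembling:

S = [[5.4667, 1.0667, 5.5333],
 [1.0667, 1.4667, 2.1333],
 [5.5333, 2.1333, 7.8667]]


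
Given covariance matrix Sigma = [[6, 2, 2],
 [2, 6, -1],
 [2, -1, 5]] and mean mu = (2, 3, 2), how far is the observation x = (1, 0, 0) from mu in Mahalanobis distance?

Step 1 — centre the observation: (x - mu) = (-1, -3, -2).

Step 2 — invert Sigma (cofactor / det for 3×3, or solve directly):
  Sigma^{-1} = [[0.2377, -0.0984, -0.1148],
 [-0.0984, 0.2131, 0.082],
 [-0.1148, 0.082, 0.2623]].

Step 3 — form the quadratic (x - mu)^T · Sigma^{-1} · (x - mu):
  Sigma^{-1} · (x - mu) = (0.2869, -0.7049, -0.6557).
  (x - mu)^T · [Sigma^{-1} · (x - mu)] = (-1)·(0.2869) + (-3)·(-0.7049) + (-2)·(-0.6557) = 3.1393.

Step 4 — take square root: d = √(3.1393) ≈ 1.7718.

d(x, mu) = √(3.1393) ≈ 1.7718


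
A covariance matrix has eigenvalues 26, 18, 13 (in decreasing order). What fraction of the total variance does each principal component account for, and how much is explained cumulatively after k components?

Step 1 — total variance = trace(Sigma) = Σ λ_i = 26 + 18 + 13 = 57.

Step 2 — fraction explained by component i = λ_i / Σ λ:
  PC1: 26/57 = 0.4561
  PC2: 18/57 = 0.3158
  PC3: 13/57 = 0.2281

Step 3 — cumulative fraction after k components = (λ_1 + ... + λ_k) / Σ λ:
  k = 1: 26/57 = 0.4561
  k = 2: (26 + 18)/57 = 44/57 = 0.7719
  k = 3: (26 + 18 + 13)/57 = 57/57 = 1

Summary (fraction, with percent):

explained: PC1 0.4561 (45.61%), PC2 0.3158 (31.58%), PC3 0.2281 (22.81%);  cumulative: 0.4561, 0.7719, 1


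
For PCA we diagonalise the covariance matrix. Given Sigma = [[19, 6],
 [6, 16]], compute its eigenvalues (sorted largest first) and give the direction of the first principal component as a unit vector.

Step 1 — characteristic polynomial of 2×2 Sigma:
  det(Sigma - λI) = λ² - trace · λ + det = 0.
  trace = 19 + 16 = 35, det = 19·16 - (6)² = 268.
Step 2 — discriminant:
  Δ = trace² - 4·det = 1225 - 1072 = 153.
Step 3 — eigenvalues:
  λ = (trace ± √Δ)/2 = (35 ± 12.3693)/2,
  λ_1 = 23.6847,  λ_2 = 11.3153.

Step 4 — unit eigenvector for λ_1: solve (Sigma - λ_1 I)v = 0. First row:
  (19 - 23.6847)·v_x + (6)·v_y = 0, i.e. (-4.6847)·v_x + (6)·v_y = 0,
  so v ∝ (b, λ_1 - a) = (6, 4.6847) = u.
  ||u|| = √((6)² + (4.6847)²) = √(57.946) ≈ 7.6122,
  v_1 = u/||u|| ≈ (0.7882, 0.6154) (||v_1|| = 1).

λ_1 = 23.6847,  λ_2 = 11.3153;  v_1 ≈ (0.7882, 0.6154)


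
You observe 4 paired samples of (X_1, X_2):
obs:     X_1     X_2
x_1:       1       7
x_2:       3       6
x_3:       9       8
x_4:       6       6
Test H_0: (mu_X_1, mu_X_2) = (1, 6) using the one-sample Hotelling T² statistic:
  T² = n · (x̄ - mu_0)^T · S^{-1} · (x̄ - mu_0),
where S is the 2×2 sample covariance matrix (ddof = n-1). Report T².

Step 1 — sample mean vector:
  mean(X_1) = (1 + 3 + 9 + 6) / 4 = 19/4 = 4.75
  mean(X_2) = (7 + 6 + 8 + 6) / 4 = 27/4 = 6.75
  x̄ = (4.75, 6.75),  deviation x̄ - mu_0 = (4.75, 6.75) - (1, 6) = (3.75, 0.75).

Step 2 — sample covariance matrix, S[i,j] = (1/(n-1)) · Σ_k (x_{k,i} - mean_i) · (x_{k,j} - mean_j), divisor n-1 = 3:
  S[X_1,X_1] = ((-3.75)·(-3.75) + (-1.75)·(-1.75) + (4.25)·(4.25) + (1.25)·(1.25)) / 3 = 36.75/3 = 12.25
  S[X_1,X_2] = ((-3.75)·(0.25) + (-1.75)·(-0.75) + (4.25)·(1.25) + (1.25)·(-0.75)) / 3 = 4.75/3 = 1.5833
  S[X_2,X_2] = ((0.25)·(0.25) + (-0.75)·(-0.75) + (1.25)·(1.25) + (-0.75)·(-0.75)) / 3 = 2.75/3 = 0.9167
  S = [[12.25, 1.5833],
 [1.5833, 0.9167]].

Step 3 — invert S. det(S) = 12.25·0.9167 - (1.5833)² = 8.7222.
  S^{-1} = (1/det) · [[d, -b], [-b, a]] = [[0.1051, -0.1815],
 [-0.1815, 1.4045]].

Step 4 — quadratic form (x̄ - mu_0)^T · S^{-1} · (x̄ - mu_0):
  S^{-1} · (x̄ - mu_0) = (0.258, 0.3726),
  (x̄ - mu_0)^T · [...] = (3.75)·(0.258) + (0.75)·(0.3726) = 1.2468.

Step 5 — scale by n: T² = 4 · 1.2468 = 4.9873.

T² ≈ 4.9873


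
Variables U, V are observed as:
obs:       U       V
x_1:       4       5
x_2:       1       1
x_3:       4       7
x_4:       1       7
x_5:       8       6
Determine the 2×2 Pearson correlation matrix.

Step 1 — column means:
  mean(U) = (4 + 1 + 4 + 1 + 8) / 5 = 18/5 = 3.6
  mean(V) = (5 + 1 + 7 + 7 + 6) / 5 = 26/5 = 5.2

Step 2 — sample variances and covariances s[i,j] = (1/(n-1)) · Σ_k (x_{k,i} - mean_i) · (x_{k,j} - mean_j), with n-1 = 4:
  s[U,U] = ((0.4)·(0.4) + (-2.6)·(-2.6) + (0.4)·(0.4) + (-2.6)·(-2.6) + (4.4)·(4.4)) / 4 = 33.2/4 = 8.3
  s[U,V] = ((0.4)·(-0.2) + (-2.6)·(-4.2) + (0.4)·(1.8) + (-2.6)·(1.8) + (4.4)·(0.8)) / 4 = 10.4/4 = 2.6
  s[V,V] = ((-0.2)·(-0.2) + (-4.2)·(-4.2) + (1.8)·(1.8) + (1.8)·(1.8) + (0.8)·(0.8)) / 4 = 24.8/4 = 6.2
  Sample standard deviations s_i = √(s[i,i]):
  s(U) = √(8.3) = 2.881
  s(V) = √(6.2) = 2.49

Step 3 — r_{ij} = s_{ij} / (s_i · s_j):
  r[U,U] = 1 (diagonal).
  r[U,V] = 2.6 / (2.881 · 2.49) = 2.6 / 7.1736 = 0.3624
  r[V,V] = 1 (diagonal).

R is symmetric with unit diagonal. Assembling:

R = [[1, 0.3624],
 [0.3624, 1]]


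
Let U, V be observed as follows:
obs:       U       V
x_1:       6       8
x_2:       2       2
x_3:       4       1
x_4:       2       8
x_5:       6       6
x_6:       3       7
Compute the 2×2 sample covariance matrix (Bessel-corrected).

Step 1 — column means:
  mean(U) = (6 + 2 + 4 + 2 + 6 + 3) / 6 = 23/6 = 3.8333
  mean(V) = (8 + 2 + 1 + 8 + 6 + 7) / 6 = 32/6 = 5.3333

Step 2 — sample covariance S[i,j] = (1/(n-1)) · Σ_k (x_{k,i} - mean_i) · (x_{k,j} - mean_j), with n-1 = 5.
  S[U,U] = ((2.1667)·(2.1667) + (-1.8333)·(-1.8333) + (0.1667)·(0.1667) + (-1.8333)·(-1.8333) + (2.1667)·(2.1667) + (-0.8333)·(-0.8333)) / 5 = 16.8333/5 = 3.3667
  S[U,V] = ((2.1667)·(2.6667) + (-1.8333)·(-3.3333) + (0.1667)·(-4.3333) + (-1.8333)·(2.6667) + (2.1667)·(0.6667) + (-0.8333)·(1.6667)) / 5 = 6.3333/5 = 1.2667
  S[V,V] = ((2.6667)·(2.6667) + (-3.3333)·(-3.3333) + (-4.3333)·(-4.3333) + (2.6667)·(2.6667) + (0.6667)·(0.6667) + (1.6667)·(1.6667)) / 5 = 47.3333/5 = 9.4667

S is symmetric (S[j,i] = S[i,j]). Assembling:

S = [[3.3667, 1.2667],
 [1.2667, 9.4667]]


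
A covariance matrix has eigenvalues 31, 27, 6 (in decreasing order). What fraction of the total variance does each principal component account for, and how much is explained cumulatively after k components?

Step 1 — total variance = trace(Sigma) = Σ λ_i = 31 + 27 + 6 = 64.

Step 2 — fraction explained by component i = λ_i / Σ λ:
  PC1: 31/64 = 0.4844
  PC2: 27/64 = 0.4219
  PC3: 6/64 = 0.0938

Step 3 — cumulative fraction after k components = (λ_1 + ... + λ_k) / Σ λ:
  k = 1: 31/64 = 0.4844
  k = 2: (31 + 27)/64 = 58/64 = 0.9062
  k = 3: (31 + 27 + 6)/64 = 64/64 = 1

Summary (fraction, with percent):

explained: PC1 0.4844 (48.44%), PC2 0.4219 (42.19%), PC3 0.0938 (9.38%);  cumulative: 0.4844, 0.9062, 1


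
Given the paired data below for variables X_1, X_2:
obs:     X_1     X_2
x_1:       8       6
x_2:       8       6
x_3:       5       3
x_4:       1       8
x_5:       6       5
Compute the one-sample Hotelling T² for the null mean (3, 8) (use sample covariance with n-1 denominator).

Step 1 — sample mean vector:
  mean(X_1) = (8 + 8 + 5 + 1 + 6) / 5 = 28/5 = 5.6
  mean(X_2) = (6 + 6 + 3 + 8 + 5) / 5 = 28/5 = 5.6
  x̄ = (5.6, 5.6),  deviation x̄ - mu_0 = (5.6, 5.6) - (3, 8) = (2.6, -2.4).

Step 2 — sample covariance matrix, S[i,j] = (1/(n-1)) · Σ_k (x_{k,i} - mean_i) · (x_{k,j} - mean_j), divisor n-1 = 4:
  S[X_1,X_1] = ((2.4)·(2.4) + (2.4)·(2.4) + (-0.6)·(-0.6) + (-4.6)·(-4.6) + (0.4)·(0.4)) / 4 = 33.2/4 = 8.3
  S[X_1,X_2] = ((2.4)·(0.4) + (2.4)·(0.4) + (-0.6)·(-2.6) + (-4.6)·(2.4) + (0.4)·(-0.6)) / 4 = -7.8/4 = -1.95
  S[X_2,X_2] = ((0.4)·(0.4) + (0.4)·(0.4) + (-2.6)·(-2.6) + (2.4)·(2.4) + (-0.6)·(-0.6)) / 4 = 13.2/4 = 3.3
  S = [[8.3, -1.95],
 [-1.95, 3.3]].

Step 3 — invert S. det(S) = 8.3·3.3 - (-1.95)² = 23.5875.
  S^{-1} = (1/det) · [[d, -b], [-b, a]] = [[0.1399, 0.0827],
 [0.0827, 0.3519]].

Step 4 — quadratic form (x̄ - mu_0)^T · S^{-1} · (x̄ - mu_0):
  S^{-1} · (x̄ - mu_0) = (0.1653, -0.6296),
  (x̄ - mu_0)^T · [...] = (2.6)·(0.1653) + (-2.4)·(-0.6296) = 1.9409.

Step 5 — scale by n: T² = 5 · 1.9409 = 9.7043.

T² ≈ 9.7043


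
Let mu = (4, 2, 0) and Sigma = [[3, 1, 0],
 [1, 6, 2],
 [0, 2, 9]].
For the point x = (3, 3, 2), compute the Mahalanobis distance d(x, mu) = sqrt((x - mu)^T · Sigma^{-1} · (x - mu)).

Step 1 — centre the observation: (x - mu) = (-1, 1, 2).

Step 2 — invert Sigma (cofactor / det for 3×3, or solve directly):
  Sigma^{-1} = [[0.3546, -0.0638, 0.0142],
 [-0.0638, 0.1915, -0.0426],
 [0.0142, -0.0426, 0.1206]].

Step 3 — form the quadratic (x - mu)^T · Sigma^{-1} · (x - mu):
  Sigma^{-1} · (x - mu) = (-0.3901, 0.1702, 0.1844).
  (x - mu)^T · [Sigma^{-1} · (x - mu)] = (-1)·(-0.3901) + (1)·(0.1702) + (2)·(0.1844) = 0.9291.

Step 4 — take square root: d = √(0.9291) ≈ 0.9639.

d(x, mu) = √(0.9291) ≈ 0.9639


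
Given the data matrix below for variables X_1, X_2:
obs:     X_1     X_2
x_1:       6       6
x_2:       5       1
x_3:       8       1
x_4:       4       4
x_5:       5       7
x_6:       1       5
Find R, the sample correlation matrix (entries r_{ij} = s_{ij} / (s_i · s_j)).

Step 1 — column means:
  mean(X_1) = (6 + 5 + 8 + 4 + 5 + 1) / 6 = 29/6 = 4.8333
  mean(X_2) = (6 + 1 + 1 + 4 + 7 + 5) / 6 = 24/6 = 4

Step 2 — sample variances and covariances s[i,j] = (1/(n-1)) · Σ_k (x_{k,i} - mean_i) · (x_{k,j} - mean_j), with n-1 = 5:
  s[X_1,X_1] = ((1.1667)·(1.1667) + (0.1667)·(0.1667) + (3.1667)·(3.1667) + (-0.8333)·(-0.8333) + (0.1667)·(0.1667) + (-3.8333)·(-3.8333)) / 5 = 26.8333/5 = 5.3667
  s[X_1,X_2] = ((1.1667)·(2) + (0.1667)·(-3) + (3.1667)·(-3) + (-0.8333)·(0) + (0.1667)·(3) + (-3.8333)·(1)) / 5 = -11/5 = -2.2
  s[X_2,X_2] = ((2)·(2) + (-3)·(-3) + (-3)·(-3) + (0)·(0) + (3)·(3) + (1)·(1)) / 5 = 32/5 = 6.4
  Sample standard deviations s_i = √(s[i,i]):
  s(X_1) = √(5.3667) = 2.3166
  s(X_2) = √(6.4) = 2.5298

Step 3 — r_{ij} = s_{ij} / (s_i · s_j):
  r[X_1,X_1] = 1 (diagonal).
  r[X_1,X_2] = -2.2 / (2.3166 · 2.5298) = -2.2 / 5.8606 = -0.3754
  r[X_2,X_2] = 1 (diagonal).

R is symmetric with unit diagonal. Assembling:

R = [[1, -0.3754],
 [-0.3754, 1]]


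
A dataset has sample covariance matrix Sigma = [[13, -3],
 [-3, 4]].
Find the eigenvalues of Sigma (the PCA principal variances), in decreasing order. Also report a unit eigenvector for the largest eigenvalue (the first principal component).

Step 1 — characteristic polynomial of 2×2 Sigma:
  det(Sigma - λI) = λ² - trace · λ + det = 0.
  trace = 13 + 4 = 17, det = 13·4 - (-3)² = 43.
Step 2 — discriminant:
  Δ = trace² - 4·det = 289 - 172 = 117.
Step 3 — eigenvalues:
  λ = (trace ± √Δ)/2 = (17 ± 10.8167)/2,
  λ_1 = 13.9083,  λ_2 = 3.0917.

Step 4 — unit eigenvector for λ_1: solve (Sigma - λ_1 I)v = 0. First row:
  (13 - 13.9083)·v_x + (-3)·v_y = 0, i.e. (-0.9083)·v_x + (-3)·v_y = 0,
  so v ∝ (b, λ_1 - a) = (-3, 0.9083); multiply by -1 so the first entry is positive: u = (3, -0.9083).
  ||u|| = √((3)² + (-0.9083)²) = √(9.8251) ≈ 3.1345,
  v_1 = u/||u|| ≈ (0.9571, -0.2898) (||v_1|| = 1).

λ_1 = 13.9083,  λ_2 = 3.0917;  v_1 ≈ (0.9571, -0.2898)


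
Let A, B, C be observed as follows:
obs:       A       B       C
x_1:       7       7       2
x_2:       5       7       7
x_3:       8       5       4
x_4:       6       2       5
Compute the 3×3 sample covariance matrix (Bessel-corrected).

Step 1 — column means:
  mean(A) = (7 + 5 + 8 + 6) / 4 = 26/4 = 6.5
  mean(B) = (7 + 7 + 5 + 2) / 4 = 21/4 = 5.25
  mean(C) = (2 + 7 + 4 + 5) / 4 = 18/4 = 4.5

Step 2 — sample covariance S[i,j] = (1/(n-1)) · Σ_k (x_{k,i} - mean_i) · (x_{k,j} - mean_j), with n-1 = 3.
  S[A,A] = ((0.5)·(0.5) + (-1.5)·(-1.5) + (1.5)·(1.5) + (-0.5)·(-0.5)) / 3 = 5/3 = 1.6667
  S[A,B] = ((0.5)·(1.75) + (-1.5)·(1.75) + (1.5)·(-0.25) + (-0.5)·(-3.25)) / 3 = -0.5/3 = -0.1667
  S[A,C] = ((0.5)·(-2.5) + (-1.5)·(2.5) + (1.5)·(-0.5) + (-0.5)·(0.5)) / 3 = -6/3 = -2
  S[B,B] = ((1.75)·(1.75) + (1.75)·(1.75) + (-0.25)·(-0.25) + (-3.25)·(-3.25)) / 3 = 16.75/3 = 5.5833
  S[B,C] = ((1.75)·(-2.5) + (1.75)·(2.5) + (-0.25)·(-0.5) + (-3.25)·(0.5)) / 3 = -1.5/3 = -0.5
  S[C,C] = ((-2.5)·(-2.5) + (2.5)·(2.5) + (-0.5)·(-0.5) + (0.5)·(0.5)) / 3 = 13/3 = 4.3333

S is symmetric (S[j,i] = S[i,j]). Assembling:

S = [[1.6667, -0.1667, -2],
 [-0.1667, 5.5833, -0.5],
 [-2, -0.5, 4.3333]]


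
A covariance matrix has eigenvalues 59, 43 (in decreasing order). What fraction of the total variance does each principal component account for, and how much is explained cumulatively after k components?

Step 1 — total variance = trace(Sigma) = Σ λ_i = 59 + 43 = 102.

Step 2 — fraction explained by component i = λ_i / Σ λ:
  PC1: 59/102 = 0.5784
  PC2: 43/102 = 0.4216

Step 3 — cumulative fraction after k components = (λ_1 + ... + λ_k) / Σ λ:
  k = 1: 59/102 = 0.5784
  k = 2: (59 + 43)/102 = 102/102 = 1

Summary (fraction, with percent):

explained: PC1 0.5784 (57.84%), PC2 0.4216 (42.16%);  cumulative: 0.5784, 1


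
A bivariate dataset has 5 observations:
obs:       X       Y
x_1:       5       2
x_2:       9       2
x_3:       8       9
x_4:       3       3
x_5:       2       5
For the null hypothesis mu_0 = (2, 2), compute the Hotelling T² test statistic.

Step 1 — sample mean vector:
  mean(X) = (5 + 9 + 8 + 3 + 2) / 5 = 27/5 = 5.4
  mean(Y) = (2 + 2 + 9 + 3 + 5) / 5 = 21/5 = 4.2
  x̄ = (5.4, 4.2),  deviation x̄ - mu_0 = (5.4, 4.2) - (2, 2) = (3.4, 2.2).

Step 2 — sample covariance matrix, S[i,j] = (1/(n-1)) · Σ_k (x_{k,i} - mean_i) · (x_{k,j} - mean_j), divisor n-1 = 4:
  S[X,X] = ((-0.4)·(-0.4) + (3.6)·(3.6) + (2.6)·(2.6) + (-2.4)·(-2.4) + (-3.4)·(-3.4)) / 4 = 37.2/4 = 9.3
  S[X,Y] = ((-0.4)·(-2.2) + (3.6)·(-2.2) + (2.6)·(4.8) + (-2.4)·(-1.2) + (-3.4)·(0.8)) / 4 = 5.6/4 = 1.4
  S[Y,Y] = ((-2.2)·(-2.2) + (-2.2)·(-2.2) + (4.8)·(4.8) + (-1.2)·(-1.2) + (0.8)·(0.8)) / 4 = 34.8/4 = 8.7
  S = [[9.3, 1.4],
 [1.4, 8.7]].

Step 3 — invert S. det(S) = 9.3·8.7 - (1.4)² = 78.95.
  S^{-1} = (1/det) · [[d, -b], [-b, a]] = [[0.1102, -0.0177],
 [-0.0177, 0.1178]].

Step 4 — quadratic form (x̄ - mu_0)^T · S^{-1} · (x̄ - mu_0):
  S^{-1} · (x̄ - mu_0) = (0.3357, 0.1989),
  (x̄ - mu_0)^T · [...] = (3.4)·(0.3357) + (2.2)·(0.1989) = 1.5787.

Step 5 — scale by n: T² = 5 · 1.5787 = 7.8936.

T² ≈ 7.8936
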